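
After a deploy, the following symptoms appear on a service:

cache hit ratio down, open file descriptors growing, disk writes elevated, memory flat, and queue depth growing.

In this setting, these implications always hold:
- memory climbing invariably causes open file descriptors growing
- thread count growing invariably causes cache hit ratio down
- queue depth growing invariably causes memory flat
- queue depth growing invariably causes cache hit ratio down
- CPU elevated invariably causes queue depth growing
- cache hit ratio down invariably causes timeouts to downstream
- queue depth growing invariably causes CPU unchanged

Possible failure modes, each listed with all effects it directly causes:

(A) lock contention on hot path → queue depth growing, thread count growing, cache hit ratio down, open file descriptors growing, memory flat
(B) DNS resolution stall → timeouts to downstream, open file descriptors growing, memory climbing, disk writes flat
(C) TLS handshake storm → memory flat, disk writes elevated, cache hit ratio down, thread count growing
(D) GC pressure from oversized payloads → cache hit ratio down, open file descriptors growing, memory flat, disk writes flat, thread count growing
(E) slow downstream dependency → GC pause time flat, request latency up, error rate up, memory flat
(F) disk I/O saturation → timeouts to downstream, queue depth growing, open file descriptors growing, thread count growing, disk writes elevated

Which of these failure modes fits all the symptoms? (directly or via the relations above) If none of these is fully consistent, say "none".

F

Testing each hypothesis:
(A) lock contention on hot path — cache hit ratio down +; open file descriptors growing +; disk writes elevated -; memory flat +; queue depth growing +
(B) DNS resolution stall — cache hit ratio down -; open file descriptors growing +; disk writes elevated -; memory flat -; queue depth growing -
(C) TLS handshake storm — does not account for open file descriptors growing, queue depth growing
(D) GC pressure from oversized payloads — cache hit ratio down +; open file descriptors growing +; disk writes elevated -; memory flat +; queue depth growing -
(E) slow downstream dependency — cache hit ratio down -; open file descriptors growing -; disk writes elevated -; memory flat +; queue depth growing -
(F) disk I/O saturation — cache hit ratio down + (by queue depth growing → cache hit ratio down); open file descriptors growing +; disk writes elevated +; memory flat + (by queue depth growing → memory flat); queue depth growing +
Only (F) is consistent with every observation.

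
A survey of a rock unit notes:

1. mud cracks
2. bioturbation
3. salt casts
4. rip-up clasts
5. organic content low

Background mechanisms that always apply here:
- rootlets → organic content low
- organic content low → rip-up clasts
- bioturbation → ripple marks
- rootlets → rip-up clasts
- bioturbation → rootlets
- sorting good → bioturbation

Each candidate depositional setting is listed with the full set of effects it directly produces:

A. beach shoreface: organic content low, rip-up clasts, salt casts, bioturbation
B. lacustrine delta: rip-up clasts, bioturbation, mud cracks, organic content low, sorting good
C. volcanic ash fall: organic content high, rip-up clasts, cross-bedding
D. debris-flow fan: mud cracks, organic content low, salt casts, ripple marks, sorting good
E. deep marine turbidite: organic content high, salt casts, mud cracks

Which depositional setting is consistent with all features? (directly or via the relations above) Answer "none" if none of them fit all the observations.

For each candidate, compare predicted effects to what was observed:
(A) beach shoreface — does not account for mud cracks
(B) lacustrine delta — does not account for salt casts
(C) volcanic ash fall — mud cracks -; bioturbation -; salt casts -; rip-up clasts +; organic content low -
(D) debris-flow fan — mud cracks +; bioturbation + (via sorting good → bioturbation); salt casts +; rip-up clasts + (via organic content low → rip-up clasts); organic content low +
(E) deep marine turbidite — fails on bioturbation, rip-up clasts, organic content low (predicts organic content high, not organic content low)
(D) is the only candidate with no mismatches.

D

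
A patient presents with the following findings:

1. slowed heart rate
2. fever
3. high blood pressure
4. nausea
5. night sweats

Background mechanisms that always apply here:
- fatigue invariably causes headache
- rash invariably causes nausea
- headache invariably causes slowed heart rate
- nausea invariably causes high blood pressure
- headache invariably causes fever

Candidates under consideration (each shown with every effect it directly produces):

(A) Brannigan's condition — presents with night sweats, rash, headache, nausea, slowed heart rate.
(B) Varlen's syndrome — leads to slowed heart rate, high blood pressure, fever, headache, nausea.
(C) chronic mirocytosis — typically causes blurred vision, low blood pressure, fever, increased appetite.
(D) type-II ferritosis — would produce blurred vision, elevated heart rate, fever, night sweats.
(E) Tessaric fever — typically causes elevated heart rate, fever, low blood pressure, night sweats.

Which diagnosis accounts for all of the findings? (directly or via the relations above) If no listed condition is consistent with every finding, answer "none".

A

Per-candidate check:
(A) Brannigan's condition — slowed heart rate +; fever + (via headache → fever); high blood pressure + (via nausea → high blood pressure); nausea +; night sweats +
(B) Varlen's syndrome — slowed heart rate +; fever +; high blood pressure +; nausea +; night sweats -
(C) chronic mirocytosis — slowed heart rate -; fever +; high blood pressure -; nausea -; night sweats -
(D) type-II ferritosis — slowed heart rate -; fever +; high blood pressure -; nausea -; night sweats +
(E) Tessaric fever — fails on slowed heart rate, high blood pressure, nausea (predicts elevated heart rate, not slowed heart rate; predicts low blood pressure, not high blood pressure)
(A) is the only candidate with no mismatches.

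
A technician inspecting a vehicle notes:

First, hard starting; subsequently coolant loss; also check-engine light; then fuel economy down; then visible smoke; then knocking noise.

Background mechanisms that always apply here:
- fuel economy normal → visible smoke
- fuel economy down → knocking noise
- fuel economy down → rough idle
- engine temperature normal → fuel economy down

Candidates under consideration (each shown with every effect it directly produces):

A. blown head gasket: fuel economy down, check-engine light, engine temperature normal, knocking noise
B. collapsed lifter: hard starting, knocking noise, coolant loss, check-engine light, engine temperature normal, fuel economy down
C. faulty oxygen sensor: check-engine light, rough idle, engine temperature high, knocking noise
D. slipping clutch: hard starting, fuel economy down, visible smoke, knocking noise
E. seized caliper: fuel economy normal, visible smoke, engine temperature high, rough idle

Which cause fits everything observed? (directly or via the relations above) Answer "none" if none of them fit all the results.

Testing each hypothesis:
(A) blown head gasket — hard starting -; coolant loss -; check-engine light +; fuel economy down +; visible smoke -; knocking noise +
(B) collapsed lifter — does not account for visible smoke
(C) faulty oxygen sensor — hard starting -; coolant loss -; check-engine light +; fuel economy down -; visible smoke -; knocking noise +
(D) slipping clutch — does not account for coolant loss, check-engine light
(E) seized caliper — fails on hard starting, coolant loss, check-engine light, fuel economy down, knocking noise (predicts fuel economy normal, not fuel economy down)
Every candidate fails on at least one observation.

none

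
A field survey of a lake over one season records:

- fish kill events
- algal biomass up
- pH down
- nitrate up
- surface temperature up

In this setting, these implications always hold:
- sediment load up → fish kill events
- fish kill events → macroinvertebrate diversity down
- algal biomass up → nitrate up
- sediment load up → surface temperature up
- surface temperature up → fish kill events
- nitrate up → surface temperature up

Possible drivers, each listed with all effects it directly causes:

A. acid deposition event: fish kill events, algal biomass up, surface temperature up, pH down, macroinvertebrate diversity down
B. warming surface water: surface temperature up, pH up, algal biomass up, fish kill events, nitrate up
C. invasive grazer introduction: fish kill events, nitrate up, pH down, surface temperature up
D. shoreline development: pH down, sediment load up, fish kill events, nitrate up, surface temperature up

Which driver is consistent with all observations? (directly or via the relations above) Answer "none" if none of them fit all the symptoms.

For each candidate, compare predicted effects to what was observed:
(A) acid deposition event — fish kill events +; algal biomass up +; pH down +; nitrate up + (through algal biomass up → nitrate up); surface temperature up +
(B) warming surface water — fish kill events +; algal biomass up +; pH down -; nitrate up +; surface temperature up +
(C) invasive grazer introduction — does not account for algal biomass up
(D) shoreline development — does not account for algal biomass up
Only (A) is consistent with every observation.

A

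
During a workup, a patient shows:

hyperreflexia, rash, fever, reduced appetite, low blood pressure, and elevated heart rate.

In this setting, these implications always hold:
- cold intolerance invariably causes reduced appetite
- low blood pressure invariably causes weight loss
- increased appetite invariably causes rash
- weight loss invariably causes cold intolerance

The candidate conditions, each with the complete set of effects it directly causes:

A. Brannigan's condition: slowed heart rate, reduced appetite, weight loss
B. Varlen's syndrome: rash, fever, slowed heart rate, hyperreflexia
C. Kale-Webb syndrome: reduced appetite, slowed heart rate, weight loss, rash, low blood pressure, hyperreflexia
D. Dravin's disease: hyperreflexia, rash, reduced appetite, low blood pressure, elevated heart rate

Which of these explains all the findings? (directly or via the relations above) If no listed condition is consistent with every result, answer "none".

none

Testing each hypothesis:
(A) Brannigan's condition — hyperreflexia NO; rash NO; fever NO; reduced appetite yes; low blood pressure NO; elevated heart rate NO
(B) Varlen's syndrome — fails on reduced appetite, low blood pressure, elevated heart rate (predicts slowed heart rate, not elevated heart rate)
(C) Kale-Webb syndrome — fails on fever, elevated heart rate (predicts slowed heart rate, not elevated heart rate)
(D) Dravin's disease — hyperreflexia yes; rash yes; fever NO; reduced appetite yes; low blood pressure yes; elevated heart rate yes
None of the listed candidates fits everything.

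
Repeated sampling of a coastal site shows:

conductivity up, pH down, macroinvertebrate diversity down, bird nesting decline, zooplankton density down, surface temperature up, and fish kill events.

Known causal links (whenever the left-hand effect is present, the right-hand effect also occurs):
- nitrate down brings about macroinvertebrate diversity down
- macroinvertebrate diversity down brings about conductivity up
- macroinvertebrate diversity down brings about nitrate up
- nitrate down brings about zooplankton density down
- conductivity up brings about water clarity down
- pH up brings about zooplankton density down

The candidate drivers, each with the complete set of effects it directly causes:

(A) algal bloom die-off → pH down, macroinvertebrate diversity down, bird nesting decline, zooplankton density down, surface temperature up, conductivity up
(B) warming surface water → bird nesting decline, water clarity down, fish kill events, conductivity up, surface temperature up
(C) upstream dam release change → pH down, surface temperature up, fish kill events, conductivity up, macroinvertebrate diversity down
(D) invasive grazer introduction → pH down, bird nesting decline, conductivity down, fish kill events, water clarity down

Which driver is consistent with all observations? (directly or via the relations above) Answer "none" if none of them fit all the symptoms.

none

Per-candidate check:
(A) algal bloom die-off — conductivity up yes; pH down yes; macroinvertebrate diversity down yes; bird nesting decline yes; zooplankton density down yes; surface temperature up yes; fish kill events NO
(B) warming surface water — conductivity up yes; pH down NO; macroinvertebrate diversity down NO; bird nesting decline yes; zooplankton density down NO; surface temperature up yes; fish kill events yes
(C) upstream dam release change — does not account for bird nesting decline, zooplankton density down
(D) invasive grazer introduction — conductivity up NO; pH down yes; macroinvertebrate diversity down NO; bird nesting decline yes; zooplankton density down NO; surface temperature up NO; fish kill events yes
None of the listed candidates fits everything.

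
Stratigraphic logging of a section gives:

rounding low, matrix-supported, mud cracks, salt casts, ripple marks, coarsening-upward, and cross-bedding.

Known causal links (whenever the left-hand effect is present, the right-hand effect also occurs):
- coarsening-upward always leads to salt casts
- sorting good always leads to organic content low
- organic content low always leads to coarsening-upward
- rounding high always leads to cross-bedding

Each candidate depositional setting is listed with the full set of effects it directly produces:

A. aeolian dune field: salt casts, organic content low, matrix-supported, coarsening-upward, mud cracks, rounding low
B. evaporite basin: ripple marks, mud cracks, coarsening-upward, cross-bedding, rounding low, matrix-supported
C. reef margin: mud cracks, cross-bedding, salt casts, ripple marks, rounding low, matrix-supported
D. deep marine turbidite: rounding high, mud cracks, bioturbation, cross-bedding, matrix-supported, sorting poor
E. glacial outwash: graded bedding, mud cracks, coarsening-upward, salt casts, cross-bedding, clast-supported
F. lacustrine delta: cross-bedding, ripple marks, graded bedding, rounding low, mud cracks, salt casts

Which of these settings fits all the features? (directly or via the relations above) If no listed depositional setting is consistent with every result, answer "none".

B

Testing each hypothesis:
(A) aeolian dune field — rounding low yes; matrix-supported yes; mud cracks yes; salt casts yes; ripple marks NO; coarsening-upward yes; cross-bedding NO
(B) evaporite basin — accounts for every observation (salt casts through coarsening-upward → salt casts)
(C) reef margin — does not account for coarsening-upward
(D) deep marine turbidite — fails on rounding low, salt casts, ripple marks, coarsening-upward (predicts rounding high, not rounding low)
(E) glacial outwash — fails on rounding low, matrix-supported, ripple marks (predicts clast-supported, not matrix-supported)
(F) lacustrine delta — does not account for matrix-supported, coarsening-upward
(B) alone accounts for all the evidence.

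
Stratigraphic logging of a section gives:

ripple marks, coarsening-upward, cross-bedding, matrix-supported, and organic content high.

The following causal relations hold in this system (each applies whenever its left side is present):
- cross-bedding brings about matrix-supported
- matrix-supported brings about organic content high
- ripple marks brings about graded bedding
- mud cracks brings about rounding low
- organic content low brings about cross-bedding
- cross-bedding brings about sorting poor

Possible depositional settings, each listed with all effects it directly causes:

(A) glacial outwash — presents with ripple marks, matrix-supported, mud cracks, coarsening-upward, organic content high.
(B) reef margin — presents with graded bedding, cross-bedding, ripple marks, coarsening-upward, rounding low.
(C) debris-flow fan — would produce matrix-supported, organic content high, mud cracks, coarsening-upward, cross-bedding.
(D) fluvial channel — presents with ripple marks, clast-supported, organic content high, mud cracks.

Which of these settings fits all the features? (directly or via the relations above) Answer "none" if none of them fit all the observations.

Per-candidate check:
(A) glacial outwash — ripple marks match; coarsening-upward match; cross-bedding miss; matrix-supported match; organic content high match
(B) reef margin — accounts for every observation (matrix-supported via cross-bedding → matrix-supported)
(C) debris-flow fan — ripple marks miss; coarsening-upward match; cross-bedding match; matrix-supported match; organic content high match
(D) fluvial channel — ripple marks match; coarsening-upward miss; cross-bedding miss; matrix-supported miss; organic content high match
Only (B) is consistent with every observation.

B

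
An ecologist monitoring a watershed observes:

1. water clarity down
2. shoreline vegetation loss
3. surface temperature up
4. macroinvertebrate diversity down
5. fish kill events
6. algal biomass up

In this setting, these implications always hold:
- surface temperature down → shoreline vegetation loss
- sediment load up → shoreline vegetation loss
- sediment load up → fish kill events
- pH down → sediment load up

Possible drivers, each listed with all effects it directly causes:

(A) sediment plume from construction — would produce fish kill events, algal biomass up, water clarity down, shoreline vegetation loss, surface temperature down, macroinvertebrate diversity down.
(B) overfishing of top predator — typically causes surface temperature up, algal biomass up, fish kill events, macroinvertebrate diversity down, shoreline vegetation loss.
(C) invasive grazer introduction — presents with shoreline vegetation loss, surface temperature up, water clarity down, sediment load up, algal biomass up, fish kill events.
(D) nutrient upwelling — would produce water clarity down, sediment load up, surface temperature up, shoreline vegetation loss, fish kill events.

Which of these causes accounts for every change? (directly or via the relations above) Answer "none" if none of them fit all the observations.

Checking each candidate against the observations:
(A) sediment plume from construction — water clarity down match; shoreline vegetation loss match; surface temperature up miss; macroinvertebrate diversity down match; fish kill events match; algal biomass up match
(B) overfishing of top predator — water clarity down miss; shoreline vegetation loss match; surface temperature up match; macroinvertebrate diversity down match; fish kill events match; algal biomass up match
(C) invasive grazer introduction — water clarity down match; shoreline vegetation loss match; surface temperature up match; macroinvertebrate diversity down miss; fish kill events match; algal biomass up match
(D) nutrient upwelling — water clarity down match; shoreline vegetation loss match; surface temperature up match; macroinvertebrate diversity down miss; fish kill events match; algal biomass up miss
No candidate is consistent with all observations.

none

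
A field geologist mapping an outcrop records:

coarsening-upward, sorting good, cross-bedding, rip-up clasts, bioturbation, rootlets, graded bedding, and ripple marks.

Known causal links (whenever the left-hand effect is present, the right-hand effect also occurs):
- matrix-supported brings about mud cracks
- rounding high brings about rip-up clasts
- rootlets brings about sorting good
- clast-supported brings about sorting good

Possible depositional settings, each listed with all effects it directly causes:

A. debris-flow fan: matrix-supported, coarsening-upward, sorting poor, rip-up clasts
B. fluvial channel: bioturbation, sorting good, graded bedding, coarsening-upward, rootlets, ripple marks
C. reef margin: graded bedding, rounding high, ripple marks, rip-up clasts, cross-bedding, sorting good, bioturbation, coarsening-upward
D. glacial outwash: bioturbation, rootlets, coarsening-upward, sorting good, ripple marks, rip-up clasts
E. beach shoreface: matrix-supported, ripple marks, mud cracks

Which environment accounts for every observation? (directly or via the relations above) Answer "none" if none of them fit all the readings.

Testing each hypothesis:
(A) debris-flow fan — fails on sorting good, cross-bedding, bioturbation, rootlets, graded bedding, ripple marks (predicts sorting poor, not sorting good)
(B) fluvial channel — does not account for cross-bedding, rip-up clasts
(C) reef margin — does not account for rootlets
(D) glacial outwash — does not account for cross-bedding, graded bedding
(E) beach shoreface — coarsening-upward miss; sorting good miss; cross-bedding miss; rip-up clasts miss; bioturbation miss; rootlets miss; graded bedding miss; ripple marks match
None of the listed candidates fits everything.

none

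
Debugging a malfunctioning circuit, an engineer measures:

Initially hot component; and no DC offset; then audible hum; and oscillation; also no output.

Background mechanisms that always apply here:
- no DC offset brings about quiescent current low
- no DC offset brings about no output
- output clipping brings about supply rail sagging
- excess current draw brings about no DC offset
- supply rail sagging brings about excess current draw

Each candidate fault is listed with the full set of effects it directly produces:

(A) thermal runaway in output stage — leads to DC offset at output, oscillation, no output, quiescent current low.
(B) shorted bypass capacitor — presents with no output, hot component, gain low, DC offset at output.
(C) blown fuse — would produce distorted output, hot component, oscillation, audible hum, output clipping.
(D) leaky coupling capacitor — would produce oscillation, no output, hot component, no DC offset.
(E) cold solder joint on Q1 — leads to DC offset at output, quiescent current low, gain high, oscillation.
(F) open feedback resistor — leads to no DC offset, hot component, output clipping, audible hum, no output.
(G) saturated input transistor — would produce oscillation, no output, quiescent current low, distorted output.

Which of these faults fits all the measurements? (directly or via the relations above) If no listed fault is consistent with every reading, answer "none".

C

Testing each hypothesis:
(A) thermal runaway in output stage — hot component ✗; no DC offset ✗; audible hum ✗; oscillation ✓; no output ✓
(B) shorted bypass capacitor — hot component ✓; no DC offset ✗; audible hum ✗; oscillation ✗; no output ✓
(C) blown fuse — accounts for every observation (no DC offset by output clipping → supply rail sagging → excess current draw → no DC offset)
(D) leaky coupling capacitor — hot component ✓; no DC offset ✓; audible hum ✗; oscillation ✓; no output ✓
(E) cold solder joint on Q1 — hot component ✗; no DC offset ✗; audible hum ✗; oscillation ✓; no output ✗
(F) open feedback resistor — hot component ✓; no DC offset ✓; audible hum ✓; oscillation ✗; no output ✓
(G) saturated input transistor — hot component ✗; no DC offset ✗; audible hum ✗; oscillation ✓; no output ✓
(C) is the only candidate with no mismatches.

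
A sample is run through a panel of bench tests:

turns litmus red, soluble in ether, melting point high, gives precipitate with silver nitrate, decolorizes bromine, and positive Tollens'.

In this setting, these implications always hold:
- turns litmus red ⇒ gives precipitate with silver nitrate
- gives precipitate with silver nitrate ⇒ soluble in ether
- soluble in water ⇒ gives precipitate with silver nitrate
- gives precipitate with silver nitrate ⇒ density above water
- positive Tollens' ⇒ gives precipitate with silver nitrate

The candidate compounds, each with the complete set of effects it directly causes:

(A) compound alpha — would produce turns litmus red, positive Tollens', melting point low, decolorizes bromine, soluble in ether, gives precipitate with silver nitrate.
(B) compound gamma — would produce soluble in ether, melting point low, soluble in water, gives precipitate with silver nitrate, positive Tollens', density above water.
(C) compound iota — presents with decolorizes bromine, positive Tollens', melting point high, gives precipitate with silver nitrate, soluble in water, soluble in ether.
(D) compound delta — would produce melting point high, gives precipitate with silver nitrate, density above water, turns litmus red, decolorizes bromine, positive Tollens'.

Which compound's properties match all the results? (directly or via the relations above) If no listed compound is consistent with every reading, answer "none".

Testing each hypothesis:
(A) compound alpha — turns litmus red match; soluble in ether match; melting point high miss; gives precipitate with silver nitrate match; decolorizes bromine match; positive Tollens' match
(B) compound gamma — fails on turns litmus red, melting point high, decolorizes bromine (predicts melting point low, not melting point high)
(C) compound iota — does not account for turns litmus red
(D) compound delta — accounts for every observation (soluble in ether via gives precipitate with silver nitrate → soluble in ether)
Only (D) is consistent with every observation.

D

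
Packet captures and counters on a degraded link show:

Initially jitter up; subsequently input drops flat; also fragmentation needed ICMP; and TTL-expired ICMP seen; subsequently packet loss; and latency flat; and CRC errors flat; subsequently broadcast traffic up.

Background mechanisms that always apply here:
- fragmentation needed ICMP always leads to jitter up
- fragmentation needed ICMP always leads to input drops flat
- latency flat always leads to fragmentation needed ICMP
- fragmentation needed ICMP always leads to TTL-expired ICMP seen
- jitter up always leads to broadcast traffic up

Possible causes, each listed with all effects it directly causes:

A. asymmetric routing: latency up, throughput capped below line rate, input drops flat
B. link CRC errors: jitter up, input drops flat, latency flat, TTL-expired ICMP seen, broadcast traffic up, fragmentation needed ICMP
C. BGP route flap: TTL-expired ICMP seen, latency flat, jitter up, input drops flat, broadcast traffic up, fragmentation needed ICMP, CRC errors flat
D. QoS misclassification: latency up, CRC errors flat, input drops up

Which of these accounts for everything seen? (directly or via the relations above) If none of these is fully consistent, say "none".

Checking each candidate against the observations:
(A) asymmetric routing — jitter up NO; input drops flat yes; fragmentation needed ICMP NO; TTL-expired ICMP seen NO; packet loss NO; latency flat NO; CRC errors flat NO; broadcast traffic up NO
(B) link CRC errors — jitter up yes; input drops flat yes; fragmentation needed ICMP yes; TTL-expired ICMP seen yes; packet loss NO; latency flat yes; CRC errors flat NO; broadcast traffic up yes
(C) BGP route flap — jitter up yes; input drops flat yes; fragmentation needed ICMP yes; TTL-expired ICMP seen yes; packet loss NO; latency flat yes; CRC errors flat yes; broadcast traffic up yes
(D) QoS misclassification — fails on jitter up, input drops flat, fragmentation needed ICMP, TTL-expired ICMP seen, packet loss, latency flat, broadcast traffic up (predicts input drops up, not input drops flat; predicts latency up, not latency flat)
Every candidate fails on at least one observation.

none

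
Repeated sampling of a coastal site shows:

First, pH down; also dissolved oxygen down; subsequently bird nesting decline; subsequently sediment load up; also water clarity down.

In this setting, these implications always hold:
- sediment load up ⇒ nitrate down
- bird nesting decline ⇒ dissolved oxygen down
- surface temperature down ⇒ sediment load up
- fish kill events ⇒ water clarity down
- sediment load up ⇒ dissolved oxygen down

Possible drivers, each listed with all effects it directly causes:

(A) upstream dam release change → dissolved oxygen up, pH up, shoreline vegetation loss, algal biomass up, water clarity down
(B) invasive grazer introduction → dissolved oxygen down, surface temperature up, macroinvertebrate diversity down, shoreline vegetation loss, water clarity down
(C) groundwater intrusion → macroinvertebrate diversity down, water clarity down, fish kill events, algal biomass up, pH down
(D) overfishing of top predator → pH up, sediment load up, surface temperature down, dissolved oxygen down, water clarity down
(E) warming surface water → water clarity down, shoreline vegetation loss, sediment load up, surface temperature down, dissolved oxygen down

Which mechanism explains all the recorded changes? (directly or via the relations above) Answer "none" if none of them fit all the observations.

For each candidate, compare predicted effects to what was observed:
(A) upstream dam release change — fails on pH down, dissolved oxygen down, bird nesting decline, sediment load up (predicts pH up, not pH down; predicts dissolved oxygen up, not dissolved oxygen down)
(B) invasive grazer introduction — pH down miss; dissolved oxygen down match; bird nesting decline miss; sediment load up miss; water clarity down match
(C) groundwater intrusion — does not account for dissolved oxygen down, bird nesting decline, sediment load up
(D) overfishing of top predator — fails on pH down, bird nesting decline (predicts pH up, not pH down)
(E) warming surface water — pH down miss; dissolved oxygen down match; bird nesting decline miss; sediment load up match; water clarity down match
None of the listed candidates fits everything.

none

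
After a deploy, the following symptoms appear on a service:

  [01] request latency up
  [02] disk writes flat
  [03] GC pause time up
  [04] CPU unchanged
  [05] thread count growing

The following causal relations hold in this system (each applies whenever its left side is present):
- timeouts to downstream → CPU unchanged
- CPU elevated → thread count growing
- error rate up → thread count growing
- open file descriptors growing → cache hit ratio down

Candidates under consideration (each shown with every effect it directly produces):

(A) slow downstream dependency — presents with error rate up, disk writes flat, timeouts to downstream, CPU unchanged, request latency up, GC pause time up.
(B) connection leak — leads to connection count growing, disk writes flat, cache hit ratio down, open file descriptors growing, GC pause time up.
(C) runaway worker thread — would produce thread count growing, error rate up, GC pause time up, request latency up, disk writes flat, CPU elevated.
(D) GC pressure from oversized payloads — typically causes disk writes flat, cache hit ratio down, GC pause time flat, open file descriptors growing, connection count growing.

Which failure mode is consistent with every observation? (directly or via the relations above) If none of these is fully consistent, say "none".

A

Per-candidate check:
(A) slow downstream dependency — accounts for every observation (thread count growing through error rate up → thread count growing)
(B) connection leak — request latency up NO; disk writes flat yes; GC pause time up yes; CPU unchanged NO; thread count growing NO
(C) runaway worker thread — request latency up yes; disk writes flat yes; GC pause time up yes; CPU unchanged NO; thread count growing yes
(D) GC pressure from oversized payloads — request latency up NO; disk writes flat yes; GC pause time up NO; CPU unchanged NO; thread count growing NO
(A) alone accounts for all the evidence.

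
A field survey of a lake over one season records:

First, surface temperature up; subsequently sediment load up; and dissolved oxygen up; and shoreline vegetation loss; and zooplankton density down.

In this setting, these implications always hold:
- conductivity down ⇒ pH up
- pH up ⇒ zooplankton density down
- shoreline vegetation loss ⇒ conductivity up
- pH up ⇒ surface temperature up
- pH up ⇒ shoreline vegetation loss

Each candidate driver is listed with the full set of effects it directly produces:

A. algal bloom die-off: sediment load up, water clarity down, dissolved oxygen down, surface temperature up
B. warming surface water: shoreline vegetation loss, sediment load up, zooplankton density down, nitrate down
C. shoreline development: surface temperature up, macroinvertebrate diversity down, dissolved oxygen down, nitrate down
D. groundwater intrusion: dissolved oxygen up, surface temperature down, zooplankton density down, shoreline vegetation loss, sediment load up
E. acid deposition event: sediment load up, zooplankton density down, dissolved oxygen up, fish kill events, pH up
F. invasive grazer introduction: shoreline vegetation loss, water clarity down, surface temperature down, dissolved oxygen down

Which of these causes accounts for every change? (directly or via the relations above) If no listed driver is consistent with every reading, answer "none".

Testing each hypothesis:
(A) algal bloom die-off — surface temperature up ✓; sediment load up ✓; dissolved oxygen up ✗; shoreline vegetation loss ✗; zooplankton density down ✗
(B) warming surface water — does not account for surface temperature up, dissolved oxygen up
(C) shoreline development — surface temperature up ✓; sediment load up ✗; dissolved oxygen up ✗; shoreline vegetation loss ✗; zooplankton density down ✗
(D) groundwater intrusion — fails on surface temperature up (predicts surface temperature down, not surface temperature up)
(E) acid deposition event — surface temperature up ✓ (through pH up → surface temperature up); sediment load up ✓; dissolved oxygen up ✓; shoreline vegetation loss ✓ (through pH up → shoreline vegetation loss); zooplankton density down ✓
(F) invasive grazer introduction — fails on surface temperature up, sediment load up, dissolved oxygen up, zooplankton density down (predicts surface temperature down, not surface temperature up; predicts dissolved oxygen down, not dissolved oxygen up)
(E) alone accounts for all the evidence.

E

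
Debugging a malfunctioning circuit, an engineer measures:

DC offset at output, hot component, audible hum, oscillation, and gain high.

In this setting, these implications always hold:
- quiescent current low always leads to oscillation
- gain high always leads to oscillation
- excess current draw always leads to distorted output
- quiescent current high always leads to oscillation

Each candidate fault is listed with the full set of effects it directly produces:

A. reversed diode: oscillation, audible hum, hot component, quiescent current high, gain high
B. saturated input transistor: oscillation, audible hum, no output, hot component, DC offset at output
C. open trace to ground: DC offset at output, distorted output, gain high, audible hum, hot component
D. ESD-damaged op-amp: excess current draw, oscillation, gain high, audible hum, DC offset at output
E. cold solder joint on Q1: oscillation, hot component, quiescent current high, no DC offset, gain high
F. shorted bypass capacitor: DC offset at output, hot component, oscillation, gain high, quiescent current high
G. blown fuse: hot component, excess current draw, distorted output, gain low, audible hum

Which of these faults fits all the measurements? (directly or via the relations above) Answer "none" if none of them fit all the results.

C

Per-candidate check:
(A) reversed diode — does not account for DC offset at output
(B) saturated input transistor — DC offset at output match; hot component match; audible hum match; oscillation match; gain high miss
(C) open trace to ground — accounts for every observation (oscillation through gain high → oscillation)
(D) ESD-damaged op-amp — DC offset at output match; hot component miss; audible hum match; oscillation match; gain high match
(E) cold solder joint on Q1 — DC offset at output miss; hot component match; audible hum miss; oscillation match; gain high match
(F) shorted bypass capacitor — DC offset at output match; hot component match; audible hum miss; oscillation match; gain high match
(G) blown fuse — fails on DC offset at output, oscillation, gain high (predicts gain low, not gain high)
Only (C) is consistent with every observation.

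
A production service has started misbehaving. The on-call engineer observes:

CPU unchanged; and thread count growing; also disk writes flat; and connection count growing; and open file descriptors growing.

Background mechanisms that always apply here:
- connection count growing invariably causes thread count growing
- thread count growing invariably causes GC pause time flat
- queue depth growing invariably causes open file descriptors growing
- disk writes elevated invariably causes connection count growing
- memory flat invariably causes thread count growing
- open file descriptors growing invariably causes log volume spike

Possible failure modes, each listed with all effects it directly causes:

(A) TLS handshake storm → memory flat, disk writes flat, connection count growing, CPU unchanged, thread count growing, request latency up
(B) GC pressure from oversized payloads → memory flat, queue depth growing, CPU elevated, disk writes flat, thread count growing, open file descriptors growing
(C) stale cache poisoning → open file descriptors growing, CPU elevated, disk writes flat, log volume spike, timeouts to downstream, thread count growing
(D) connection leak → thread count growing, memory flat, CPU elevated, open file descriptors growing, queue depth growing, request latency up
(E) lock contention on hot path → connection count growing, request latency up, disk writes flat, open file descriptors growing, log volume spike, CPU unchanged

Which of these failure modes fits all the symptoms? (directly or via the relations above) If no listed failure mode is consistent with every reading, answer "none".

E

Testing each hypothesis:
(A) TLS handshake storm — does not account for open file descriptors growing
(B) GC pressure from oversized payloads — fails on CPU unchanged, connection count growing (predicts CPU elevated, not CPU unchanged)
(C) stale cache poisoning — fails on CPU unchanged, connection count growing (predicts CPU elevated, not CPU unchanged)
(D) connection leak — CPU unchanged -; thread count growing +; disk writes flat -; connection count growing -; open file descriptors growing +
(E) lock contention on hot path — CPU unchanged +; thread count growing + (through connection count growing → thread count growing); disk writes flat +; connection count growing +; open file descriptors growing +
(E) is the only candidate with no mismatches.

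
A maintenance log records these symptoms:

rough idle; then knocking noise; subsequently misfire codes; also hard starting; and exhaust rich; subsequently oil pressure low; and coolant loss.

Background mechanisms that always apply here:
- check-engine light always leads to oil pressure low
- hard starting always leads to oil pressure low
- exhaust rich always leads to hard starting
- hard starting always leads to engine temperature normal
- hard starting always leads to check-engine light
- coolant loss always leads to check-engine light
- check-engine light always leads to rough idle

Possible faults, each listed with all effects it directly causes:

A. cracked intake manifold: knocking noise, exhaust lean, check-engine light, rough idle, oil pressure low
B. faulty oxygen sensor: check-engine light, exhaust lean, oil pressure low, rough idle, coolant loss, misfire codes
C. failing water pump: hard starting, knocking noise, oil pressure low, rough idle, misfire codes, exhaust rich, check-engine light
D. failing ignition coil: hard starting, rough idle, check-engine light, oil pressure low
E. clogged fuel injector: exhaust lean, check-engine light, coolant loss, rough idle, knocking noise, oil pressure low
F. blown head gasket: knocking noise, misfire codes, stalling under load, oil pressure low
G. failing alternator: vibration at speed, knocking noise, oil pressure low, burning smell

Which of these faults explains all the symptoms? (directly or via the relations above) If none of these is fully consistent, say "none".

Checking each candidate against the observations:
(A) cracked intake manifold — fails on misfire codes, hard starting, exhaust rich, coolant loss (predicts exhaust lean, not exhaust rich)
(B) faulty oxygen sensor — rough idle yes; knocking noise NO; misfire codes yes; hard starting NO; exhaust rich NO; oil pressure low yes; coolant loss yes
(C) failing water pump — rough idle yes; knocking noise yes; misfire codes yes; hard starting yes; exhaust rich yes; oil pressure low yes; coolant loss NO
(D) failing ignition coil — rough idle yes; knocking noise NO; misfire codes NO; hard starting yes; exhaust rich NO; oil pressure low yes; coolant loss NO
(E) clogged fuel injector — rough idle yes; knocking noise yes; misfire codes NO; hard starting NO; exhaust rich NO; oil pressure low yes; coolant loss yes
(F) blown head gasket — rough idle NO; knocking noise yes; misfire codes yes; hard starting NO; exhaust rich NO; oil pressure low yes; coolant loss NO
(G) failing alternator — does not account for rough idle, misfire codes, hard starting, exhaust rich, coolant loss
No candidate is consistent with all observations.

none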